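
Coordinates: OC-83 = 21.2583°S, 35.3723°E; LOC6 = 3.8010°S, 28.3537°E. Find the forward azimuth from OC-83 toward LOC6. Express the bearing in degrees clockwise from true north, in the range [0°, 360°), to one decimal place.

Δλ = -7.0186°
y = sin Δλ · cos φ₂ = -0.121923
x = cos φ₁ sin φ₂ − sin φ₁ cos φ₂ cos Δλ = 0.297284
θ = atan2(y, x) = -22.2996° → 337.7004° (mod 360°)

337.7°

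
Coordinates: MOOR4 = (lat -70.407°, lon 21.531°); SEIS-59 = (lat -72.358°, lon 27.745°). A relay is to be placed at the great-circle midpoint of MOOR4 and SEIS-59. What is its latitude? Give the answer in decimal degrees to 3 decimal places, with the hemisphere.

Bx = cos φ₂ cos Δλ = 0.301288,  By = cos φ₂ sin Δλ = 0.032805
φₘ = atan2(sin φ₁ + sin φ₂, √((cos φ₁ + Bx)² + By²)) = -71.40792°
λₘ = λ₁ + atan2(By, cos φ₁ + Bx) = 24.48080°

71.408°S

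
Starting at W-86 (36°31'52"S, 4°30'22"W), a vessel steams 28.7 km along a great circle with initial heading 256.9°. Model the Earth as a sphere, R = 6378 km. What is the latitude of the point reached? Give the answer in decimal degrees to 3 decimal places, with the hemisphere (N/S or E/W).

36.589°S

W-86: φ = -36.53111°, λ = -4.50611°
δ = d/R = 28.7/6378 = 0.004500 rad
φ₂ = arcsin(sin φ₁ cos δ + cos φ₁ sin δ cos θ)
   = arcsin(-0.59526·0.99999 + 0.80353·0.00450·-0.22665) = -36.58914°
λ₂ = λ₁ + atan2(sin θ sin δ cos φ₁, cos δ − sin φ₁ sin φ₂) = -4.81886°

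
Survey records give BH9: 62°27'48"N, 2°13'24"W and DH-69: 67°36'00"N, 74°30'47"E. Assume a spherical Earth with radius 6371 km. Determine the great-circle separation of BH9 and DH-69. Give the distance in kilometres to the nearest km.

BH9: φ = +62.46333°, λ = -2.22333°
DH-69: φ = +67.60000°, λ = +74.51306°
Δφ = 5.1367°,  Δλ = 76.7364°
a = sin²(Δφ/2) + cos φ₁ cos φ₂ sin²(Δλ/2) = 0.069885
c = 2·arcsin(√a) = 0.535078 rad = 30.6577°
d = R·c = 6371 × 0.535078 = 3409.0 km

3409 km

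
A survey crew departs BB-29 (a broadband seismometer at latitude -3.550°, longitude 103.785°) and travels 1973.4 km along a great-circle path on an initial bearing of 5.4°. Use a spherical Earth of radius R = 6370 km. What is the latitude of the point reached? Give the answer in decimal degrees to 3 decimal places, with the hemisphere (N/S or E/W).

14.120°N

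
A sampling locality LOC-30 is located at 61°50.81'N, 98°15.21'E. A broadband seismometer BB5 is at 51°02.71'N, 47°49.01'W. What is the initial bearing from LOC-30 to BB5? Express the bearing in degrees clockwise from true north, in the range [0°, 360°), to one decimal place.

LOC-30: φ = +61.84683°, λ = +98.25350°
BB5: φ = +51.04517°, λ = -47.81683°
Δλ = -146.0703°
y = sin Δλ · cos φ₂ = -0.350929
x = cos φ₁ sin φ₂ − sin φ₁ cos φ₂ cos Δλ = 0.826851
θ = atan2(y, x) = -22.9971° → 337.0029° (mod 360°)

337.0°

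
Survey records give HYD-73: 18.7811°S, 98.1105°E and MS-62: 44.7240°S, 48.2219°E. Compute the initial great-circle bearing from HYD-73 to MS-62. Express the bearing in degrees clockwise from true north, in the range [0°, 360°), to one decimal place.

Δλ = -49.8886°
y = sin Δλ · cos φ₂ = -0.543389
x = cos φ₁ sin φ₂ − sin φ₁ cos φ₂ cos Δλ = -0.518847
θ = atan2(y, x) = -133.6765° → 226.3235° (mod 360°)

226.3°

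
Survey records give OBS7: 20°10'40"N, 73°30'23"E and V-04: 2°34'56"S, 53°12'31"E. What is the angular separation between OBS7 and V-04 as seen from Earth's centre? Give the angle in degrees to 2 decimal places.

30.24°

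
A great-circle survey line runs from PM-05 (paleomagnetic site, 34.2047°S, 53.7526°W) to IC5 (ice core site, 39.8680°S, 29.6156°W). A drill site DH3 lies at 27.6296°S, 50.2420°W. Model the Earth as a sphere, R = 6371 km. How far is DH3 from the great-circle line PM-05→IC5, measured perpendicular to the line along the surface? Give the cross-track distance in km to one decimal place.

δ₁₃ = central angle PM-05→DH3 = 0.126197 rad  (haversine)
θ₁₃ = bearing PM-05→DH3 = 25.533°,  θ₁₂ = bearing PM-05→IC5 = 113.490°
dₓₜ = R·arcsin(sin δ₁₃ · sin(θ₁₃ − θ₁₂)) = 6371·arcsin(0.12586·sin(-87.957°)) = -803.491 km
|dₓₜ| = 803.491 km

803.5 km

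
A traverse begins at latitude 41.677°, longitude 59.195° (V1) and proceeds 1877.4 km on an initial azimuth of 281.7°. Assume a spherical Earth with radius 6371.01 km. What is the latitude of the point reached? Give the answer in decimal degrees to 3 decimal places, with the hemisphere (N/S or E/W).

42.864°N

δ = d/R = 1877.4/6371.01 = 0.294679 rad
φ₂ = arcsin(sin φ₁ cos δ + cos φ₁ sin δ cos θ)
   = arcsin(0.66493·0.95690 + 0.74691·0.29043·0.20279) = 42.86387°
λ₂ = λ₁ + atan2(sin θ sin δ cos φ₁, cos δ − sin φ₁ sin φ₂) = 36.36448°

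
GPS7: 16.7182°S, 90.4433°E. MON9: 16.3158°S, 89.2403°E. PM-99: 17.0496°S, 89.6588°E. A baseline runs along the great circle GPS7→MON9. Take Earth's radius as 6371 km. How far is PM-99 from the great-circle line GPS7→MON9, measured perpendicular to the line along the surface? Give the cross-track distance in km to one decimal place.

62.2 km

δ₁₃ = central angle GPS7→PM-99 = 0.014322 rad  (haversine)
θ₁₃ = bearing GPS7→PM-99 = 246.067°,  θ₁₂ = bearing GPS7→MON9 = 289.062°
dₓₜ = R·arcsin(sin δ₁₃ · sin(θ₁₃ − θ₁₂)) = 6371·arcsin(0.01432·sin(-42.995°)) = -62.222 km
|dₓₜ| = 62.222 km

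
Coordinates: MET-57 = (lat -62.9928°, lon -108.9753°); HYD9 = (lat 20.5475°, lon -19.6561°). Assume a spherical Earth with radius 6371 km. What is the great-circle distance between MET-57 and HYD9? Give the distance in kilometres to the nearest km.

Δφ = 83.5403°,  Δλ = 89.3192°
a = sin²(Δφ/2) + cos φ₁ cos φ₂ sin²(Δλ/2) = 0.653828
c = 2·arcsin(√a) = 1.883525 rad = 107.9181°
d = R·c = 6371 × 1.883525 = 11999.9 km

12000 km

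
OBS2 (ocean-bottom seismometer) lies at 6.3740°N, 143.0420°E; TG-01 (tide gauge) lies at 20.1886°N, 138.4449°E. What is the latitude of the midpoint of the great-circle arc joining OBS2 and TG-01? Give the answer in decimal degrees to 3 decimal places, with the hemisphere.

Bx = cos φ₂ cos Δλ = 0.935542,  By = cos φ₂ sin Δλ = -0.075224
φₘ = atan2(sin φ₁ + sin φ₂, √((cos φ₁ + Bx)² + By²)) = 13.29161°
λₘ = λ₁ + atan2(By, cos φ₁ + Bx) = 140.80921°

13.292°N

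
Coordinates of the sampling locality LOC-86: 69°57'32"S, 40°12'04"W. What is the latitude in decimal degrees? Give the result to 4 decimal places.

69.9589°S

69° + 57′/60 + 32″/3600 = 69 + 0.95000 + 0.00889 = 69.9589°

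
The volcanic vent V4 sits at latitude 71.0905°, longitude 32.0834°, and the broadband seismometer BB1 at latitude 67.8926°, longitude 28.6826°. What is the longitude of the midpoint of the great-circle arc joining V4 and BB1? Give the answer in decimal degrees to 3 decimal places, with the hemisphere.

Bx = cos φ₂ cos Δλ = 0.375681,  By = cos φ₂ sin Δλ = -0.022325
φₘ = atan2(sin φ₁ + sin φ₂, √((cos φ₁ + Bx)² + By²)) = 69.49978°
λₘ = λ₁ + atan2(By, cos φ₁ + Bx) = 30.25607°

30.256°E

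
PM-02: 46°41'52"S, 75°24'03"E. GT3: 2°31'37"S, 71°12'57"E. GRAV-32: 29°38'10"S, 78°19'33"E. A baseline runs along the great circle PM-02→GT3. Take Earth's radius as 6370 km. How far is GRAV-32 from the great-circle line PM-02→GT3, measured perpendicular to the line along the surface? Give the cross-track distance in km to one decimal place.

PM-02: φ = -46.69778°, λ = +75.40083°
GT3: φ = -2.52694°, λ = +71.21583°
GRAV-32: φ = -29.63611°, λ = +78.32583°
δ₁₃ = central angle PM-02→GRAV-32 = 0.300418 rad  (haversine)
θ₁₃ = bearing PM-02→GRAV-32 = 8.620°,  θ₁₂ = bearing PM-02→GT3 = 354.010°
dₓₜ = R·arcsin(sin δ₁₃ · sin(θ₁₃ − θ₁₂)) = 6370·arcsin(0.29592·sin(-345.390°)) = 475.907 km
|dₓₜ| = 475.907 km

475.9 km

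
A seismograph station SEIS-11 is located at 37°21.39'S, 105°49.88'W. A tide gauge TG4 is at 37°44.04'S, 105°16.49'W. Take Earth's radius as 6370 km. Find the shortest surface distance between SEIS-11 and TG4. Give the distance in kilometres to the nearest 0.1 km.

64.6 km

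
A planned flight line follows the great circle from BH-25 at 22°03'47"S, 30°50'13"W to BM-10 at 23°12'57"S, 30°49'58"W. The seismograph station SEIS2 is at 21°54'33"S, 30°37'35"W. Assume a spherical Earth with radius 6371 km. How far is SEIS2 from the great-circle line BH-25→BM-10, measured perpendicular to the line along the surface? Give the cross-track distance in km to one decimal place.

21.8 km

BH-25: φ = -22.06306°, λ = -30.83694°
BM-10: φ = -23.21583°, λ = -30.83278°
SEIS2: φ = -21.90917°, λ = -30.62639°
δ₁₃ = central angle BH-25→SEIS2 = 0.004339 rad  (haversine)
θ₁₃ = bearing BH-25→SEIS2 = 51.795°,  θ₁₂ = bearing BH-25→BM-10 = 179.810°
dₓₜ = R·arcsin(sin δ₁₃ · sin(θ₁₃ − θ₁₂)) = 6371·arcsin(0.00434·sin(-128.015°)) = -21.778 km
|dₓₜ| = 21.778 km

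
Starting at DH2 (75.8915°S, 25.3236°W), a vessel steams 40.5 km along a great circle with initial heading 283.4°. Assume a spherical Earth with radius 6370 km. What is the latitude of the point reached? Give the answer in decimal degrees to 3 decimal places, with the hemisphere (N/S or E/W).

δ = d/R = 40.5/6370 = 0.006358 rad
φ₂ = arcsin(sin φ₁ cos δ + cos φ₁ sin δ cos θ)
   = arcsin(-0.96984·0.99998 + 0.24376·0.00636·0.23175) = -75.80274°
λ₂ = λ₁ + atan2(sin θ sin δ cos φ₁, cos δ − sin φ₁ sin φ₂) = -26.76859°

75.803°S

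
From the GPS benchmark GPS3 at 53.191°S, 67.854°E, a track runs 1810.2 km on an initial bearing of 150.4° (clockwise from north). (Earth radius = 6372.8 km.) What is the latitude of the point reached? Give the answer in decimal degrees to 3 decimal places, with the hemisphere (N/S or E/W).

66.142°S

δ = d/R = 1810.2/6372.8 = 0.284051 rad
φ₂ = arcsin(sin φ₁ cos δ + cos φ₁ sin δ cos θ)
   = arcsin(-0.80064·0.95993 + 0.59915·0.28025·-0.86949) = -66.14200°
λ₂ = λ₁ + atan2(sin θ sin δ cos φ₁, cos δ − sin φ₁ sin φ₂) = 87.86729°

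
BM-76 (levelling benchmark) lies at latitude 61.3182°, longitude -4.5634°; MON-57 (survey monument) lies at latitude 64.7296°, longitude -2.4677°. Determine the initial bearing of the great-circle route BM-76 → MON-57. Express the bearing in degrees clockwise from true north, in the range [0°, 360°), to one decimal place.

Δλ = 2.0957°
y = sin Δλ · cos φ₂ = 0.015611
x = cos φ₁ sin φ₂ − sin φ₁ cos φ₂ cos Δλ = 0.059755
θ = atan2(y, x) = 14.6410° → 14.6410° (mod 360°)

14.6°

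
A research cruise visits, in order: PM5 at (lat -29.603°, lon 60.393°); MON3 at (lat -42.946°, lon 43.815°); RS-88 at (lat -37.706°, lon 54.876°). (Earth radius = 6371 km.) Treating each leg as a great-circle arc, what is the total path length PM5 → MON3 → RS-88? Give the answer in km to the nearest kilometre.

PM5→MON3: c = 0.328429 rad, d = 2092.42 km
MON3→RS-88: c = 0.173058 rad, d = 1102.55 km
Total = 2092.42 + 1102.55 = 3194.98 km

3195 km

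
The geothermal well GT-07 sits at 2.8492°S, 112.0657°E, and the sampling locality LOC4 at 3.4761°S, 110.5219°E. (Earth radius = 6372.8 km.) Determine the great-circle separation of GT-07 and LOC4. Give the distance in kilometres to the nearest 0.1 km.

185.1 km

Δφ = -0.6269°,  Δλ = -1.5438°
a = sin²(Δφ/2) + cos φ₁ cos φ₂ sin²(Δλ/2) = 0.000211
c = 2·arcsin(√a) = 0.029043 rad = 1.6640°
d = R·c = 6372.8 × 0.029043 = 185.1 km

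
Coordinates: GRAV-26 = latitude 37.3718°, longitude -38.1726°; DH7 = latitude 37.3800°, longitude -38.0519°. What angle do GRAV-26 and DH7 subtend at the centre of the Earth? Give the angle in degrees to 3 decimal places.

Δφ = 0.0082°,  Δλ = 0.1207°
a = sin²(Δφ/2) + cos φ₁ cos φ₂ sin²(Δλ/2) = 0.000001
c = 2·arcsin(√a) = 0.001680 rad = 0.0963°

0.096°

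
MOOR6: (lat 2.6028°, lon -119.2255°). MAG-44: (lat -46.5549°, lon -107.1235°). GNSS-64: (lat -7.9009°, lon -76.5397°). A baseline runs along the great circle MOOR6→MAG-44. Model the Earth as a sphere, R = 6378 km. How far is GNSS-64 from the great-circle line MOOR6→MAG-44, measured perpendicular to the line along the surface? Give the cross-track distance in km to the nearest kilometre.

δ₁₃ = central angle MOOR6→GNSS-64 = 0.765391 rad  (haversine)
θ₁₃ = bearing MOOR6→GNSS-64 = 104.237°,  θ₁₂ = bearing MOOR6→MAG-44 = 169.201°
dₓₜ = R·arcsin(sin δ₁₃ · sin(θ₁₃ − θ₁₂)) = 6378·arcsin(0.69282·sin(-64.964°)) = -4328.278 km
|dₓₜ| = 4328.278 km

4328 km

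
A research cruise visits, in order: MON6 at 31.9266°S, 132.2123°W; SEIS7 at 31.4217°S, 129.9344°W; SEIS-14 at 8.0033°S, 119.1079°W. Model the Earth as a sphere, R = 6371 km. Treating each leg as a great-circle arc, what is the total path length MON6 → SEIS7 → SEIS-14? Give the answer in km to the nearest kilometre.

3058 km

MON6→SEIS7: c = 0.034963 rad, d = 222.75 km
SEIS7→SEIS-14: c = 0.445058 rad, d = 2835.46 km
Total = 222.75 + 2835.46 = 3058.21 km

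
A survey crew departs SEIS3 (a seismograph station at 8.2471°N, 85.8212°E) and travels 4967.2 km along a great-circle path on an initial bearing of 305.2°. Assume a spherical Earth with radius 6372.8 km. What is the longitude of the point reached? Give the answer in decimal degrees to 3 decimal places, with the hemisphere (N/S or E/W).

δ = d/R = 4967.2/6372.8 = 0.779438 rad
φ₂ = arcsin(sin φ₁ cos δ + cos φ₁ sin δ cos θ)
   = arcsin(0.14344·0.71131 + 0.98966·0.70288·0.57643) = 30.19897°
λ₂ = λ₁ + atan2(sin θ sin δ cos φ₁, cos δ − sin φ₁ sin φ₂) = 44.17387°

44.174°E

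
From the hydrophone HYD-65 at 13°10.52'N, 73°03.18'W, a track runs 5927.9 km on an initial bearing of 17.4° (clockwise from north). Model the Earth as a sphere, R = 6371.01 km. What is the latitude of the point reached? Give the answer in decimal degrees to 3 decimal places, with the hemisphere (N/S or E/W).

61.792°N

HYD-65: φ = +13.17533°, λ = -73.05300°
δ = d/R = 5927.9/6371.01 = 0.930449 rad
φ₂ = arcsin(sin φ₁ cos δ + cos φ₁ sin δ cos θ)
   = arcsin(0.22793·0.59747 + 0.97368·0.80189·0.95424) = 61.79174°
λ₂ = λ₁ + atan2(sin θ sin δ cos φ₁, cos δ − sin φ₁ sin φ₂) = -42.56775°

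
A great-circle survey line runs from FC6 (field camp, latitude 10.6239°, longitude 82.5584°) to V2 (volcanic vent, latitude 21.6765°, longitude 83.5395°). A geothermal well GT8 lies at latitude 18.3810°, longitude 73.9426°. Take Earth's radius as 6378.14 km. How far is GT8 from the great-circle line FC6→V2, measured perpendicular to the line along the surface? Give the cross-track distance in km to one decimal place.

979.7 km

δ₁₃ = central angle FC6→GT8 = 0.198702 rad  (haversine)
θ₁₃ = bearing FC6→GT8 = 313.929°,  θ₁₂ = bearing FC6→V2 = 4.744°
dₓₜ = R·arcsin(sin δ₁₃ · sin(θ₁₃ − θ₁₂)) = 6378.14·arcsin(0.19740·sin(309.185°)) = -979.729 km
|dₓₜ| = 979.729 km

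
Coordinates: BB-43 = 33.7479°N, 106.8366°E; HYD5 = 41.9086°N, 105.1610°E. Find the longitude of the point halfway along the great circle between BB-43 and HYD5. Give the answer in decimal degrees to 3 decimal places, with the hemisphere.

106.045°E

Bx = cos φ₂ cos Δλ = 0.743893,  By = cos φ₂ sin Δλ = -0.021761
φₘ = atan2(sin φ₁ + sin φ₂, √((cos φ₁ + Bx)² + By²)) = 37.83121°
λₘ = λ₁ + atan2(By, cos φ₁ + Bx) = 106.04521°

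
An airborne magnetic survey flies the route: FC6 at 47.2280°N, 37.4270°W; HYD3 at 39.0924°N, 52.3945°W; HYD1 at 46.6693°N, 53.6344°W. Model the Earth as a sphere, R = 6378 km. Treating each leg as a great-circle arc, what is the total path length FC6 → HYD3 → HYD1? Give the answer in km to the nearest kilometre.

2361 km

FC6→HYD3: c = 0.236968 rad, d = 1511.38 km
HYD3→HYD1: c = 0.133184 rad, d = 849.45 km
Total = 1511.38 + 849.45 = 2360.83 km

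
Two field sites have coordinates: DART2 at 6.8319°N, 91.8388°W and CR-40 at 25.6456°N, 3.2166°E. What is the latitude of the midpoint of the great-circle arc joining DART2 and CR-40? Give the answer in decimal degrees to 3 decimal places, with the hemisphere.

23.304°N

Bx = cos φ₂ cos Δλ = -0.079438,  By = cos φ₂ sin Δλ = 0.897982
φₘ = atan2(sin φ₁ + sin φ₂, √((cos φ₁ + Bx)² + By²)) = 23.30394°
λₘ = λ₁ + atan2(By, cos φ₁ + Bx) = -47.32841°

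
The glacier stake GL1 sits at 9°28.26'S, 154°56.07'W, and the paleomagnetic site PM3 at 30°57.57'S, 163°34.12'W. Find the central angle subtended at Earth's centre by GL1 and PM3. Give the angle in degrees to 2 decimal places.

22.94°

GL1: φ = -9.47100°, λ = -154.93450°
PM3: φ = -30.95950°, λ = -163.56867°
Δφ = -21.4885°,  Δλ = -8.6342°
a = sin²(Δφ/2) + cos φ₁ cos φ₂ sin²(Δλ/2) = 0.039547
c = 2·arcsin(√a) = 0.400400 rad = 22.9412°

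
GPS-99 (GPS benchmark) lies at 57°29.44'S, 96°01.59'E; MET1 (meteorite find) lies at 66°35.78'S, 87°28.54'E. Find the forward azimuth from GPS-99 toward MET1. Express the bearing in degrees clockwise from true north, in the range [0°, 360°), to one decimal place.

200.0°

GPS-99: φ = -57.49067°, λ = +96.02650°
MET1: φ = -66.59633°, λ = +87.47567°
Δλ = -8.5508°
y = sin Δλ · cos φ₂ = -0.059059
x = cos φ₁ sin φ₂ − sin φ₁ cos φ₂ cos Δλ = -0.161979
θ = atan2(y, x) = -159.9676° → 200.0324° (mod 360°)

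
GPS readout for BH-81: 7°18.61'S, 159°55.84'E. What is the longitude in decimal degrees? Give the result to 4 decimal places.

159.9307°E

159° + 55.84′/60 = 159 + 0.93067 = 159.9307°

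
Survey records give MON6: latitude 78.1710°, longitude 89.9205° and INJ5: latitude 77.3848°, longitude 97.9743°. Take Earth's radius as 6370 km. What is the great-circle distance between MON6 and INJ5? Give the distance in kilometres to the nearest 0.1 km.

Δφ = -0.7862°,  Δλ = 8.0538°
a = sin²(Δφ/2) + cos φ₁ cos φ₂ sin²(Δλ/2) = 0.000268
c = 2·arcsin(√a) = 0.032734 rad = 1.8755°
d = R·c = 6370 × 0.032734 = 208.5 km

208.5 km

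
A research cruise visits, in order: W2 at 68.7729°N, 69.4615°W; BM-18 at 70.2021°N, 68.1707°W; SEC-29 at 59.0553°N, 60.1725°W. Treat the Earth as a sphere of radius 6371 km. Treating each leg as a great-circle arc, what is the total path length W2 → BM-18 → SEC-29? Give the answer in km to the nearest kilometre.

1461 km

W2→BM-18: c = 0.026162 rad, d = 166.68 km
BM-18→SEC-29: c = 0.203125 rad, d = 1294.11 km
Total = 166.68 + 1294.11 = 1460.79 km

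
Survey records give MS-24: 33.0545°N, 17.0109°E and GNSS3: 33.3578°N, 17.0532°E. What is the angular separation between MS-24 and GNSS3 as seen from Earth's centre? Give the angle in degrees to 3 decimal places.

0.305°

Δφ = 0.3033°,  Δλ = 0.0423°
a = sin²(Δφ/2) + cos φ₁ cos φ₂ sin²(Δλ/2) = 0.000007
c = 2·arcsin(√a) = 0.005330 rad = 0.3054°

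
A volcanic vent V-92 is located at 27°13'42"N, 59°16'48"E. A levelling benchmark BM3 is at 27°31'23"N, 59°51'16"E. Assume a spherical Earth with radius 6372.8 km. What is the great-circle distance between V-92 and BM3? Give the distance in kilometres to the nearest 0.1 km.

65.5 km

V-92: φ = +27.22833°, λ = +59.28000°
BM3: φ = +27.52306°, λ = +59.85444°
Δφ = 0.2947°,  Δλ = 0.5744°
a = sin²(Δφ/2) + cos φ₁ cos φ₂ sin²(Δλ/2) = 0.000026
c = 2·arcsin(√a) = 0.010282 rad = 0.5891°
d = R·c = 6372.8 × 0.010282 = 65.5 km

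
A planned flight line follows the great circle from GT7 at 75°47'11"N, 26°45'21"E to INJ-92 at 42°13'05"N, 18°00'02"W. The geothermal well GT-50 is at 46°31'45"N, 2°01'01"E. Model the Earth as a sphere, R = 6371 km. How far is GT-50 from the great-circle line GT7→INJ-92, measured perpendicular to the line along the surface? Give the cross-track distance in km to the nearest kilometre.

1269 km

GT7: φ = +75.78639°, λ = +26.75583°
INJ-92: φ = +42.21806°, λ = -18.00056°
GT-50: φ = +46.52917°, λ = +2.01694°
δ₁₃ = central angle GT7→GT-50 = 0.541511 rad  (haversine)
θ₁₃ = bearing GT7→GT-50 = 213.958°,  θ₁₂ = bearing GT7→INJ-92 = 236.525°
dₓₜ = R·arcsin(sin δ₁₃ · sin(θ₁₃ − θ₁₂)) = 6371·arcsin(0.51543·sin(-22.567°)) = -1268.585 km
|dₓₜ| = 1268.585 km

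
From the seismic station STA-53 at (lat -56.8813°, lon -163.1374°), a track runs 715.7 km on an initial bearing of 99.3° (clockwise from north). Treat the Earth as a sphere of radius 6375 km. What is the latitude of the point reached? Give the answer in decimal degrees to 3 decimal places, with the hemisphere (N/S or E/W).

57.369°S

δ = d/R = 715.7/6375 = 0.112267 rad
φ₂ = arcsin(sin φ₁ cos δ + cos φ₁ sin δ cos θ)
   = arcsin(-0.83754·0.99370 + 0.54638·0.11203·-0.16160) = -57.36890°
λ₂ = λ₁ + atan2(sin θ sin δ cos φ₁, cos δ − sin φ₁ sin φ₂) = -151.30609°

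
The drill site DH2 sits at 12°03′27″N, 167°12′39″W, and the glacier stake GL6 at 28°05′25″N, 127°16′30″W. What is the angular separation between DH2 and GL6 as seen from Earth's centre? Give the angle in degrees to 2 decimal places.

40.55°

DH2: φ = +12.05750°, λ = -167.21083°
GL6: φ = +28.09028°, λ = -127.27500°
Δφ = 16.0328°,  Δλ = 39.9358°
a = sin²(Δφ/2) + cos φ₁ cos φ₂ sin²(Δλ/2) = 0.120060
c = 2·arcsin(√a) = 0.707667 rad = 40.5463°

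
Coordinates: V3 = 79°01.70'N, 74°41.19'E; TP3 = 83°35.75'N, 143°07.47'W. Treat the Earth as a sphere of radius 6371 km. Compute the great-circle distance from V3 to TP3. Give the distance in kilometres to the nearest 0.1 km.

V3: φ = +79.02833°, λ = +74.68650°
TP3: φ = +83.59583°, λ = -143.12450°
Δφ = 4.5675°,  Δλ = 142.1890°
a = sin²(Δφ/2) + cos φ₁ cos φ₂ sin²(Δλ/2) = 0.020588
c = 2·arcsin(√a) = 0.287966 rad = 16.4992°
d = R·c = 6371 × 0.287966 = 1834.6 km

1834.6 km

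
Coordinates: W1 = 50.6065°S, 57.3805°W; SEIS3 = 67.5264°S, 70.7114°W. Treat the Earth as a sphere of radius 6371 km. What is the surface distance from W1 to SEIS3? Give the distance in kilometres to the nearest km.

Δφ = -16.9199°,  Δλ = -13.3309°
a = sin²(Δφ/2) + cos φ₁ cos φ₂ sin²(Δλ/2) = 0.024912
c = 2·arcsin(√a) = 0.316997 rad = 18.1626°
d = R·c = 6371 × 0.316997 = 2019.6 km

2020 km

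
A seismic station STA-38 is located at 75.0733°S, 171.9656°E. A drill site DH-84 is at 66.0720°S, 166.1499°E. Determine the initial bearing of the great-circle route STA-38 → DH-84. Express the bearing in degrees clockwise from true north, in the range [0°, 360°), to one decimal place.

345.1°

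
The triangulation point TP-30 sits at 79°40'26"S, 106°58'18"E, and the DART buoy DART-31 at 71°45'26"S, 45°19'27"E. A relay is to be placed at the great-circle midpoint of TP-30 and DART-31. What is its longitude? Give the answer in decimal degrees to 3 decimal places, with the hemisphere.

TP-30: φ = -79.67389°, λ = +106.97167°
DART-31: φ = -71.75722°, λ = +45.32417°
Bx = cos φ₂ cos Δλ = 0.148663,  By = cos φ₂ sin Δλ = -0.275492
φₘ = atan2(sin φ₁ + sin φ₂, √((cos φ₁ + Bx)² + By²)) = -77.51064°
λₘ = λ₁ + atan2(By, cos φ₁ + Bx) = 66.93683°

66.937°E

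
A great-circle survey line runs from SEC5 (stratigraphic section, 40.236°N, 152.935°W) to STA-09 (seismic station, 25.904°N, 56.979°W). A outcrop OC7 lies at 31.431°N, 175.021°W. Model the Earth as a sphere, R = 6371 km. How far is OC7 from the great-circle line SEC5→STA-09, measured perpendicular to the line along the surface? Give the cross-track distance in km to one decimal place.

166.7 km

δ₁₃ = central angle SEC5→OC7 = 0.346941 rad  (haversine)
θ₁₃ = bearing SEC5→OC7 = 250.656°,  θ₁₂ = bearing SEC5→STA-09 = 66.243°
dₓₜ = R·arcsin(sin δ₁₃ · sin(θ₁₃ − θ₁₂)) = 6371·arcsin(0.34002·sin(184.413°)) = -166.695 km
|dₓₜ| = 166.695 km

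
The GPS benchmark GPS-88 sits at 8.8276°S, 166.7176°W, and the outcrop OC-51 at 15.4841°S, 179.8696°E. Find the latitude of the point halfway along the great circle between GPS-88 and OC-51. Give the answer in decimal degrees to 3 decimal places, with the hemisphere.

12.237°S

Bx = cos φ₂ cos Δλ = 0.937419,  By = cos φ₂ sin Δλ = -0.223546
φₘ = atan2(sin φ₁ + sin φ₂, √((cos φ₁ + Bx)² + By²)) = -12.23707°
λₘ = λ₁ + atan2(By, cos φ₁ + Bx) = -173.33961°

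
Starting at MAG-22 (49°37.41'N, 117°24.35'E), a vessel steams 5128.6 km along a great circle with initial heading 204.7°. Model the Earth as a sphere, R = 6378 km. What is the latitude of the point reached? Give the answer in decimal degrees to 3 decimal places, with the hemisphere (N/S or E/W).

6.006°N

MAG-22: φ = +49.62350°, λ = +117.40583°
δ = d/R = 5128.6/6378 = 0.804108 rad
φ₂ = arcsin(sin φ₁ cos δ + cos φ₁ sin δ cos θ)
   = arcsin(0.76180·0.69375 + 0.64781·0.72021·-0.90851) = 6.00598°
λ₂ = λ₁ + atan2(sin θ sin δ cos φ₁, cos δ − sin φ₁ sin φ₂) = 99.79116°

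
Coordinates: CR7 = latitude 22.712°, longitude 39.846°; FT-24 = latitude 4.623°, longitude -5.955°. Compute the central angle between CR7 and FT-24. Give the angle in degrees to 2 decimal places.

Δφ = -18.0890°,  Δλ = -45.8010°
a = sin²(Δφ/2) + cos φ₁ cos φ₂ sin²(Δλ/2) = 0.163940
c = 2·arcsin(√a) = 0.833727 rad = 47.7691°

47.77°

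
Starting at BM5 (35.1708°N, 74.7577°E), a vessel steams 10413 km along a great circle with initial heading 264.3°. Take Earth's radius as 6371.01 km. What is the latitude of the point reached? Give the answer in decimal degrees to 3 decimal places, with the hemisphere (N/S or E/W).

6.757°S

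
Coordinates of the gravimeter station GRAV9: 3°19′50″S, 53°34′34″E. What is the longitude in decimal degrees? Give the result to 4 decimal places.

53.5761°E

53° + 34′/60 + 34″/3600 = 53 + 0.56667 + 0.00944 = 53.5761°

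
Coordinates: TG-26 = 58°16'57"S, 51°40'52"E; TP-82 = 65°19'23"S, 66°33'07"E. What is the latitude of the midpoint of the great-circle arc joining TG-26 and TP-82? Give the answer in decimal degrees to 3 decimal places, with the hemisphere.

62.001°S

TG-26: φ = -58.28250°, λ = +51.68111°
TP-82: φ = -65.32306°, λ = +66.55194°
Bx = cos φ₂ cos Δλ = 0.403518,  By = cos φ₂ sin Δλ = 0.107148
φₘ = atan2(sin φ₁ + sin φ₂, √((cos φ₁ + Bx)² + By²)) = -62.00112°
λₘ = λ₁ + atan2(By, cos φ₁ + Bx) = 58.25860°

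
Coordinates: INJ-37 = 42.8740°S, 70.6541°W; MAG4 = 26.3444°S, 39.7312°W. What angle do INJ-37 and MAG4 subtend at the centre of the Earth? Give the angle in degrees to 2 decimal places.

Δφ = 16.5296°,  Δλ = 30.9229°
a = sin²(Δφ/2) + cos φ₁ cos φ₂ sin²(Δλ/2) = 0.067338
c = 2·arcsin(√a) = 0.525001 rad = 30.0803°

30.08°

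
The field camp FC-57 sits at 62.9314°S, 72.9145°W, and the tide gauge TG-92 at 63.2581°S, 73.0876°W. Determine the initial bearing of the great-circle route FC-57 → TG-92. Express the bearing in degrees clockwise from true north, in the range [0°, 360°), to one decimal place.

Δλ = -0.1731°
y = sin Δλ · cos φ₂ = -0.001359
x = cos φ₁ sin φ₂ − sin φ₁ cos φ₂ cos Δλ = -0.005704
θ = atan2(y, x) = -166.5943° → 193.4057° (mod 360°)

193.4°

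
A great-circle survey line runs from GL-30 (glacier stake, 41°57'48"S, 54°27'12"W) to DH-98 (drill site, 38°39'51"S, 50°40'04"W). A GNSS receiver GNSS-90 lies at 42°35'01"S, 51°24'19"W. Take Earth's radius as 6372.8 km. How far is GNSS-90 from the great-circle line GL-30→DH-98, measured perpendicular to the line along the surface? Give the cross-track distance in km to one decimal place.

GL-30: φ = -41.96333°, λ = -54.45333°
DH-98: φ = -38.66417°, λ = -50.66778°
GNSS-90: φ = -42.58361°, λ = -51.40528°
δ₁₃ = central angle GL-30→GNSS-90 = 0.040823 rad  (haversine)
θ₁₃ = bearing GL-30→GNSS-90 = 106.399°,  θ₁₂ = bearing GL-30→DH-98 = 42.423°
dₓₜ = R·arcsin(sin δ₁₃ · sin(θ₁₃ − θ₁₂)) = 6372.8·arcsin(0.04081·sin(63.976°)) = 233.766 km
|dₓₜ| = 233.766 km

233.8 km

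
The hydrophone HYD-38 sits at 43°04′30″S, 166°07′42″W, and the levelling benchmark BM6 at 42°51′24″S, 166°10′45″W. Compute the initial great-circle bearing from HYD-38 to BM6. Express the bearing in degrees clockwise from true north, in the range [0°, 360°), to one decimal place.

350.3°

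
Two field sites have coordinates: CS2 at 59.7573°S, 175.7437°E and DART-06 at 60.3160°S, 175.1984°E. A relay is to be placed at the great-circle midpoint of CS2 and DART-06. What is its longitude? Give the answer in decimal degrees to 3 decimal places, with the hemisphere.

Bx = cos φ₂ cos Δλ = 0.495194,  By = cos φ₂ sin Δλ = -0.004713
φₘ = atan2(sin φ₁ + sin φ₂, √((cos φ₁ + Bx)² + By²)) = -60.03693°
λₘ = λ₁ + atan2(By, cos φ₁ + Bx) = 175.47336°

175.473°E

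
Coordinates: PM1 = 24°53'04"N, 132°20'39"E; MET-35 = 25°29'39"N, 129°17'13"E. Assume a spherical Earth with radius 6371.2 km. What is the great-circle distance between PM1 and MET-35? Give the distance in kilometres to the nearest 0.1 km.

315.0 km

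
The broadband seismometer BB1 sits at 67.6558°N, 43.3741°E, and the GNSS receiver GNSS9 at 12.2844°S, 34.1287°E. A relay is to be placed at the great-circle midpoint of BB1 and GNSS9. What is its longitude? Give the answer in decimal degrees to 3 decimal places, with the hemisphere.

Bx = cos φ₂ cos Δλ = 0.964410,  By = cos φ₂ sin Δλ = -0.156985
φₘ = atan2(sin φ₁ + sin φ₂, √((cos φ₁ + Bx)² + By²)) = 27.74766°
λₘ = λ₁ + atan2(By, cos φ₁ + Bx) = 36.71475°

36.715°E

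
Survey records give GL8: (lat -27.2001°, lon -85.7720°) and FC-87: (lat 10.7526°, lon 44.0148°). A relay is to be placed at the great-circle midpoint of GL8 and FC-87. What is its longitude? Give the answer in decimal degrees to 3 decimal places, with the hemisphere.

14.824°W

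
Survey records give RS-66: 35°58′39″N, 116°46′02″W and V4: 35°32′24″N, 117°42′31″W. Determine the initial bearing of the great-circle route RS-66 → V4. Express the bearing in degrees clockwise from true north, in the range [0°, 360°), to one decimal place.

RS-66: φ = +35.97750°, λ = -116.76722°
V4: φ = +35.54000°, λ = -117.70861°
Δλ = -0.9414°
y = sin Δλ · cos φ₂ = -0.013369
x = cos φ₁ sin φ₂ − sin φ₁ cos φ₂ cos Δλ = -0.007571
θ = atan2(y, x) = -119.5242° → 240.4758° (mod 360°)

240.5°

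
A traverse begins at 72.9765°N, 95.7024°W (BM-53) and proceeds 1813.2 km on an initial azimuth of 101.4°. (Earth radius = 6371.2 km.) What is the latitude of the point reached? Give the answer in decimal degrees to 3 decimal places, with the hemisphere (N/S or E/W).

64.353°N

δ = d/R = 1813.2/6371.2 = 0.284593 rad
φ₂ = arcsin(sin φ₁ cos δ + cos φ₁ sin δ cos θ)
   = arcsin(0.95618·0.95978 + 0.29276·0.28077·-0.19766) = 64.35277°
λ₂ = λ₁ + atan2(sin θ sin δ cos φ₁, cos δ − sin φ₁ sin φ₂) = -56.21704°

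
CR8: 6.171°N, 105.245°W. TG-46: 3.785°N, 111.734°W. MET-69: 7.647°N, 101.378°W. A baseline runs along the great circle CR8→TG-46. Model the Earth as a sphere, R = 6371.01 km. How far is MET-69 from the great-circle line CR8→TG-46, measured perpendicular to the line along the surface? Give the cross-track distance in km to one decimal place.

10.4 km

δ₁₃ = central angle CR8→MET-69 = 0.071782 rad  (haversine)
θ₁₃ = bearing CR8→MET-69 = 68.744°,  θ₁₂ = bearing CR8→TG-46 = 250.044°
dₓₜ = R·arcsin(sin δ₁₃ · sin(θ₁₃ − θ₁₂)) = 6371.01·arcsin(0.07172·sin(-181.300°)) = 10.369 km
|dₓₜ| = 10.369 km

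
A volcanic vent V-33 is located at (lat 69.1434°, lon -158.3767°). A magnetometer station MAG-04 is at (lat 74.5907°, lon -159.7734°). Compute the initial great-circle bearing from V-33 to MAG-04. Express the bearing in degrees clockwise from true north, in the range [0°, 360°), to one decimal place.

356.1°

Δλ = -1.3967°
y = sin Δλ · cos φ₂ = -0.006477
x = cos φ₁ sin φ₂ − sin φ₁ cos φ₂ cos Δλ = 0.095004
θ = atan2(y, x) = -3.9000° → 356.1000° (mod 360°)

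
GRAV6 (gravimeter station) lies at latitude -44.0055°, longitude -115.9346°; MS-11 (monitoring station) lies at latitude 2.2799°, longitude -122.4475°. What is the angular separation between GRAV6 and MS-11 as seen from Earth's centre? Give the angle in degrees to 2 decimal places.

Δφ = 46.2854°,  Δλ = -6.5129°
a = sin²(Δφ/2) + cos φ₁ cos φ₂ sin²(Δλ/2) = 0.156786
c = 2·arcsin(√a) = 0.814230 rad = 46.6520°

46.65°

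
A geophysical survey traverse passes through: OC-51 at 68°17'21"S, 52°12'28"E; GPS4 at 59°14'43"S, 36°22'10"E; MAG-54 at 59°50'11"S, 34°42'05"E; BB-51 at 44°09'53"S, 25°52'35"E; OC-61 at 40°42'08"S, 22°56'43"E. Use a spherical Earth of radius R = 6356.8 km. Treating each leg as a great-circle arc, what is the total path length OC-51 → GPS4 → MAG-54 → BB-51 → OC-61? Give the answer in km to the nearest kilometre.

3665 km

OC-51: φ = -68.28917°, λ = +52.20778°
GPS4: φ = -59.24528°, λ = +36.36944°
MAG-54: φ = -59.83639°, λ = +34.70139°
BB-51: φ = -44.16472°, λ = +25.87639°
OC-61: φ = -40.70222°, λ = +22.94528°
OC-51→GPS4: c = 0.198382 rad, d = 1261.08 km
GPS4→MAG-54: c = 0.018006 rad, d = 114.46 km
MAG-54→BB-51: c = 0.288898 rad, d = 1836.47 km
BB-51→OC-61: c = 0.071246 rad, d = 452.90 km
Total = 1261.08 + 114.46 + 1836.47 + 452.90 = 3664.90 km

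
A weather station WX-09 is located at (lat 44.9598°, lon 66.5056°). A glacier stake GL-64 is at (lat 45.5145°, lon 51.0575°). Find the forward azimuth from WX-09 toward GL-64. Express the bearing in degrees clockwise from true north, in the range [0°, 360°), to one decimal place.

Δλ = -15.4481°
y = sin Δλ · cos φ₂ = -0.186650
x = cos φ₁ sin φ₂ − sin φ₁ cos φ₂ cos Δλ = 0.027570
θ = atan2(y, x) = -81.5977° → 278.4023° (mod 360°)

278.4°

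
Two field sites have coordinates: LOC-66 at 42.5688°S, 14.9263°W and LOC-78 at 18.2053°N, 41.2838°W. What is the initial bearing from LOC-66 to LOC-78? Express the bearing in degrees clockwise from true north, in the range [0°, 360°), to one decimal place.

Δλ = -26.3575°
y = sin Δλ · cos φ₂ = -0.421747
x = cos φ₁ sin φ₂ − sin φ₁ cos φ₂ cos Δλ = 0.805896
θ = atan2(y, x) = -27.6243° → 332.3757° (mod 360°)

332.4°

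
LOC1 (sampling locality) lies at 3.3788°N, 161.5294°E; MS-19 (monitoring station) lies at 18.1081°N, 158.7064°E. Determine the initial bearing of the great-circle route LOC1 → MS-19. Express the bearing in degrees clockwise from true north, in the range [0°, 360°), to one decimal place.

349.6°

Δλ = -2.8230°
y = sin Δλ · cos φ₂ = -0.046811
x = cos φ₁ sin φ₂ − sin φ₁ cos φ₂ cos Δλ = 0.254321
θ = atan2(y, x) = -10.4294° → 349.5706° (mod 360°)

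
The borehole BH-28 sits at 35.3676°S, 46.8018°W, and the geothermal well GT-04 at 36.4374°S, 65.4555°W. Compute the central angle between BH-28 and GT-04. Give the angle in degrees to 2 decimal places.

15.12°

Δφ = -1.0698°,  Δλ = -18.6537°
a = sin²(Δφ/2) + cos φ₁ cos φ₂ sin²(Δλ/2) = 0.017318
c = 2·arcsin(√a) = 0.263964 rad = 15.1240°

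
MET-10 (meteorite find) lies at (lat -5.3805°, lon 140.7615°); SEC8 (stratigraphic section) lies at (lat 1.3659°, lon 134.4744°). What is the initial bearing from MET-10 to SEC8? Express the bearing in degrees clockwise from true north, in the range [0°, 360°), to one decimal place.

Δλ = -6.2871°
y = sin Δλ · cos φ₂ = -0.109479
x = cos φ₁ sin φ₂ − sin φ₁ cos φ₂ cos Δλ = 0.116911
θ = atan2(y, x) = -43.1198° → 316.8802° (mod 360°)

316.9°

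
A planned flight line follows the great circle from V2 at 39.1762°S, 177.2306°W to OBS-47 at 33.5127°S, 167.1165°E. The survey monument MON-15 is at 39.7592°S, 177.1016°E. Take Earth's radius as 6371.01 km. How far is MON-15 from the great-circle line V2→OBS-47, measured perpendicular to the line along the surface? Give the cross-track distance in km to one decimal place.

236.0 km

δ₁₃ = central angle V2→MON-15 = 0.077027 rad  (haversine)
θ₁₃ = bearing V2→MON-15 = 260.614°,  θ₁₂ = bearing V2→OBS-47 = 289.385°
dₓₜ = R·arcsin(sin δ₁₃ · sin(θ₁₃ − θ₁₂)) = 6371.01·arcsin(0.07695·sin(-28.770°)) = -236.016 km
|dₓₜ| = 236.016 km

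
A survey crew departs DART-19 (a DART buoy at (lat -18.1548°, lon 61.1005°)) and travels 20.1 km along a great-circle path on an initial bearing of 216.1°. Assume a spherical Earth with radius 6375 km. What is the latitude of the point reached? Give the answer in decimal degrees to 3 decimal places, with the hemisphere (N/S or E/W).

18.301°S

δ = d/R = 20.1/6375 = 0.003153 rad
φ₂ = arcsin(sin φ₁ cos δ + cos φ₁ sin δ cos θ)
   = arcsin(-0.31159·1.00000 + 0.95022·0.00315·-0.80799) = -18.30073°
λ₂ = λ₁ + atan2(sin θ sin δ cos φ₁, cos δ − sin φ₁ sin φ₂) = 60.98839°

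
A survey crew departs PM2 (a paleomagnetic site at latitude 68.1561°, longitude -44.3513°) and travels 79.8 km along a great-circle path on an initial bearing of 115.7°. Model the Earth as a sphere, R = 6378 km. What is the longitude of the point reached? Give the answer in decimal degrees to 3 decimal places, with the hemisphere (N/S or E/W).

δ = d/R = 79.8/6378 = 0.012512 rad
φ₂ = arcsin(sin φ₁ cos δ + cos φ₁ sin δ cos θ)
   = arcsin(0.92820·0.99992 + 0.37208·0.01251·-0.43366) = 67.83627°
λ₂ = λ₁ + atan2(sin θ sin δ cos φ₁, cos δ − sin φ₁ sin φ₂) = -42.63884°

42.639°W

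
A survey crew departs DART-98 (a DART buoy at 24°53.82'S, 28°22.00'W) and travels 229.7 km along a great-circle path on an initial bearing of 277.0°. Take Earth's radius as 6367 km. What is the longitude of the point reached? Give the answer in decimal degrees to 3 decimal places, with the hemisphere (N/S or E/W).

DART-98: φ = -24.89700°, λ = -28.36667°
δ = d/R = 229.7/6367 = 0.036077 rad
φ₂ = arcsin(sin φ₁ cos δ + cos φ₁ sin δ cos θ)
   = arcsin(-0.42099·0.99935 + 0.90707·0.03607·0.12187) = -24.62813°
λ₂ = λ₁ + atan2(sin θ sin δ cos φ₁, cos δ − sin φ₁ sin φ₂) = -30.62370°

30.624°W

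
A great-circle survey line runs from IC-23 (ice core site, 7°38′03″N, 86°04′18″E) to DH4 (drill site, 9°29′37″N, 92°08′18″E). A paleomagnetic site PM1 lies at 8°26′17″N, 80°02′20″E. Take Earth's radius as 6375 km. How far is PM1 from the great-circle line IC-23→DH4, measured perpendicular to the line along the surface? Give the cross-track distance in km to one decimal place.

290.8 km

IC-23: φ = +7.63417°, λ = +86.07167°
DH4: φ = +9.49361°, λ = +92.13833°
PM1: φ = +8.43806°, λ = +80.03889°
δ₁₃ = central angle IC-23→PM1 = 0.105196 rad  (haversine)
θ₁₃ = bearing IC-23→PM1 = 278.080°,  θ₁₂ = bearing IC-23→DH4 = 72.342°
dₓₜ = R·arcsin(sin δ₁₃ · sin(θ₁₃ − θ₁₂)) = 6375·arcsin(0.10500·sin(205.737°)) = -290.777 km
|dₓₜ| = 290.777 km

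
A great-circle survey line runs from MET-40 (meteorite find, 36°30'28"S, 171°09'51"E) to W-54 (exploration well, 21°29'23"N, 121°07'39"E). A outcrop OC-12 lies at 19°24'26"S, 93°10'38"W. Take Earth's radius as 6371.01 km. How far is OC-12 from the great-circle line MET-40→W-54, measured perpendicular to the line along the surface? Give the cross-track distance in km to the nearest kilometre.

MET-40: φ = -36.50778°, λ = +171.16417°
W-54: φ = +21.48972°, λ = +121.12750°
OC-12: φ = -19.40722°, λ = -93.17722°
δ₁₃ = central angle MET-40→OC-12 = 1.447551 rad  (haversine)
θ₁₃ = bearing MET-40→OC-12 = 108.958°,  θ₁₂ = bearing MET-40→W-54 = 312.347°
dₓₜ = R·arcsin(sin δ₁₃ · sin(θ₁₃ − θ₁₂)) = 6371.01·arcsin(0.99241·sin(-203.389°)) = 2579.890 km
|dₓₜ| = 2579.890 km

2580 km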